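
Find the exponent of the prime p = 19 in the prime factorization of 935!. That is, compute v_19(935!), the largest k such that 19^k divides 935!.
v_19(935!) = 51

Legendre's formula: v_p(n!) = Σ_{k ≥ 1} ⌊n / p^k⌋. For p = 19, n = 935, the terms are:
  ⌊935/19^1⌋ = ⌊935/19⌋ = 49
  ⌊935/19^2⌋ = ⌊935/361⌋ = 2
(the next term ⌊935/19^3⌋ = 0, terminating the sum). Summing: v_19(935!) = 49 + 2 = 51.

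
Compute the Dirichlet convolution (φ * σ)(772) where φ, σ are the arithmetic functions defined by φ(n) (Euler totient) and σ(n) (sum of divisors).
(φ * σ)(772) = 4632

Divisors of 772: [1, 2, 4, 193, 386, 772]. For each d | 772:
  d = 1: φ(1) · σ(772/1) = 1 · 1358 = 1358
  d = 2: φ(2) · σ(772/2) = 1 · 582 = 582
  d = 4: φ(4) · σ(772/4) = 2 · 194 = 388
  d = 193: φ(193) · σ(772/193) = 192 · 7 = 1344
  d = 386: φ(386) · σ(772/386) = 192 · 3 = 576
  d = 772: φ(772) · σ(772/772) = 384 · 1 = 384
Summing: (φ * σ)(772) = 1358 + 582 + 388 + 1344 + 576 + 384 = 4632.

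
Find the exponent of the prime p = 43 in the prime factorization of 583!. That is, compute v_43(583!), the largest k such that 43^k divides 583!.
v_43(583!) = 13

Legendre's formula: v_p(n!) = Σ_{k ≥ 1} ⌊n / p^k⌋. For p = 43, n = 583, the terms are:
  ⌊583/43^1⌋ = ⌊583/43⌋ = 13
(the next term ⌊583/43^2⌋ = 0, terminating the sum). Summing: v_43(583!) = 13 = 13.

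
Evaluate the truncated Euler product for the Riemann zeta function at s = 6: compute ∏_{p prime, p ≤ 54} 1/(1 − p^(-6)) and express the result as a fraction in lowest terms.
∏ = 16399916697843255011967930971578711261087839227653922144798329822985430357794635/16120340632419383592544649060829667066167081196619966516987203957241678930116608

The primes p ≤ 54 are [2, 3, 5, 7, 11, 13, 17, 19, 23, 29, 31, 37, 41, 43, 47, 53]. For each prime, (1 − 1/p^6)^(-1) = p^6 / (p^6 − 1). The product is (1 − 1/2^6)^(-1), (1 − 1/3^6)^(-1), (1 − 1/5^6)^(-1), (1 − 1/7^6)^(-1), (1 − 1/11^6)^(-1), (1 − 1/13^6)^(-1), (1 − 1/17^6)^(-1), (1 − 1/19^6)^(-1), (1 − 1/23^6)^(-1), (1 − 1/29^6)^(-1), (1 − 1/31^6)^(-1), (1 − 1/37^6)^(-1), (1 − 1/41^6)^(-1), (1 − 1/43^6)^(-1), (1 − 1/47^6)^(-1), (1 − 1/53^6)^(-1) = ∏ p^6 / (p^6 − 1) = 16399916697843255011967930971578711261087839227653922144798329822985430357794635/16120340632419383592544649060829667066167081196619966516987203957241678930116608.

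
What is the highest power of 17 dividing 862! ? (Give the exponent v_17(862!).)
v_17(862!) = 52

Legendre's formula: v_p(n!) = Σ_{k ≥ 1} ⌊n / p^k⌋. For p = 17, n = 862, the terms are:
  ⌊862/17^1⌋ = ⌊862/17⌋ = 50
  ⌊862/17^2⌋ = ⌊862/289⌋ = 2
(the next term ⌊862/17^3⌋ = 0, terminating the sum). Summing: v_17(862!) = 50 + 2 = 52.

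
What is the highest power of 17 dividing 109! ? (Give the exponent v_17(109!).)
v_17(109!) = 6

Legendre's formula: v_p(n!) = Σ_{k ≥ 1} ⌊n / p^k⌋. For p = 17, n = 109, the terms are:
  ⌊109/17^1⌋ = ⌊109/17⌋ = 6
(the next term ⌊109/17^2⌋ = 0, terminating the sum). Summing: v_17(109!) = 6 = 6.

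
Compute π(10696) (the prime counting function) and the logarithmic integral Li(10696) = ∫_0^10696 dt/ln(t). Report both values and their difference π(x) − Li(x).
π(10696) = 1304;  Li(10696) ≈ 1321.43;  π(x) − Li(x) ≈ -17.43.

Direct count of primes ≤ 10696 gives π(10696) = 1304. Numerical evaluation of the logarithmic integral gives Li(10696) ≈ 1321.43. The difference π(x) − Li(x) ≈ -17.43 is typically negative for small/moderate x (Li(x) overestimates), though Littlewood's theorem shows this sign changes infinitely often.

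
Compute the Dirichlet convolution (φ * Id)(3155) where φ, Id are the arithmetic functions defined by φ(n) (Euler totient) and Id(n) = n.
(φ * Id)(3155) = 11349

Divisors of 3155: [1, 5, 631, 3155]. For each d | 3155:
  d = 1: φ(1) · Id(3155/1) = 1 · 3155 = 3155
  d = 5: φ(5) · Id(3155/5) = 4 · 631 = 2524
  d = 631: φ(631) · Id(3155/631) = 630 · 5 = 3150
  d = 3155: φ(3155) · Id(3155/3155) = 2520 · 1 = 2520
Summing: (φ * Id)(3155) = 3155 + 2524 + 3150 + 2520 = 11349.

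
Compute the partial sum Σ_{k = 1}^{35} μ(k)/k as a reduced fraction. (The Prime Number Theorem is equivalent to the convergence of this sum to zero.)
Σ μ(k)/k = 2562470143/100280245065

Values of μ(k) for 1 ≤ k ≤ 35: μ(1) = 1, μ(2) = -1, μ(3) = -1, μ(5) = -1, μ(6) = 1, μ(7) = -1, μ(10) = 1, μ(11) = -1, μ(13) = -1, μ(14) = 1, μ(15) = 1, μ(17) = -1, μ(19) = -1, μ(21) = 1, μ(22) = 1, μ(23) = -1, μ(26) = 1, μ(29) = -1, μ(30) = -1, μ(31) = -1, μ(33) = 1, μ(34) = 1, μ(35) = 1, with μ = 0 on non-squarefree integers. Summing μ(k)/k for k where μ(k) ≠ 0 gives 2562470143/100280245065 ≈ 0.0256. (PNT ⟺ this sum → 0 as n → ∞.)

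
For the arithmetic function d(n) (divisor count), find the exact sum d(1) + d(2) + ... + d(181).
Σ_{n ≤ 181} d(n) = 973

Compute d(n) for each 1 ≤ n ≤ 181: d(1) = 1, d(2) = 2, d(3) = 2, d(4) = 3, d(5) = 2, d(6) = 4, d(7) = 2, d(8) = 4, d(9) = 3, d(10) = 4, d(11) = 2, d(12) = 6, d(13) = 2, d(14) = 4, d(15) = 4, d(16) = 5, d(17) = 2, d(18) = 6, d(19) = 2, d(20) = 6, d(21) = 4, d(22) = 4, d(23) = 2, d(24) = 8, d(25) = 3, d(26) = 4, d(27) = 4, d(28) = 6, d(29) = 2, d(30) = 8, d(31) = 2, d(32) = 6, d(33) = 4, d(34) = 4, d(35) = 4, d(36) = 9, d(37) = 2, d(38) = 4, d(39) = 4, d(40) = 8, d(41) = 2, d(42) = 8, d(43) = 2, d(44) = 6, d(45) = 6, d(46) = 4, d(47) = 2, d(48) = 10, d(49) = 3, d(50) = 6, d(51) = 4, d(52) = 6, d(53) = 2, d(54) = 8, d(55) = 4, d(56) = 8, d(57) = 4, d(58) = 4, d(59) = 2, d(60) = 12, d(61) = 2, d(62) = 4, d(63) = 6, d(64) = 7, d(65) = 4, d(66) = 8, d(67) = 2, d(68) = 6, d(69) = 4, d(70) = 8, d(71) = 2, d(72) = 12, d(73) = 2, d(74) = 4, d(75) = 6, d(76) = 6, d(77) = 4, d(78) = 8, d(79) = 2, d(80) = 10, d(81) = 5, d(82) = 4, d(83) = 2, d(84) = 12, d(85) = 4, d(86) = 4, d(87) = 4, d(88) = 8, d(89) = 2, d(90) = 12, d(91) = 4, d(92) = 6, d(93) = 4, d(94) = 4, d(95) = 4, d(96) = 12, d(97) = 2, d(98) = 6, d(99) = 6, d(100) = 9, d(101) = 2, d(102) = 8, d(103) = 2, d(104) = 8, d(105) = 8, d(106) = 4, d(107) = 2, d(108) = 12, d(109) = 2, d(110) = 8, d(111) = 4, d(112) = 10, d(113) = 2, d(114) = 8, d(115) = 4, d(116) = 6, d(117) = 6, d(118) = 4, d(119) = 4, d(120) = 16, d(121) = 3, d(122) = 4, d(123) = 4, d(124) = 6, d(125) = 4, d(126) = 12, d(127) = 2, d(128) = 8, d(129) = 4, d(130) = 8, d(131) = 2, d(132) = 12, d(133) = 4, d(134) = 4, d(135) = 8, d(136) = 8, d(137) = 2, d(138) = 8, d(139) = 2, d(140) = 12, d(141) = 4, d(142) = 4, d(143) = 4, d(144) = 15, d(145) = 4, d(146) = 4, d(147) = 6, d(148) = 6, d(149) = 2, d(150) = 12, d(151) = 2, d(152) = 8, d(153) = 6, d(154) = 8, d(155) = 4, d(156) = 12, d(157) = 2, d(158) = 4, d(159) = 4, d(160) = 12, d(161) = 4, d(162) = 10, d(163) = 2, d(164) = 6, d(165) = 8, d(166) = 4, d(167) = 2, d(168) = 16, d(169) = 3, d(170) = 8, d(171) = 6, d(172) = 6, d(173) = 2, d(174) = 8, d(175) = 6, d(176) = 10, d(177) = 4, d(178) = 4, d(179) = 2, d(180) = 18, d(181) = 2. Summing all 181 values: 973. (Dirichlet's divisor formula: Σ_{n ≤ x} d(n) = x ln(x) + (2γ − 1) x + O(√x). For x = 181, the asymptotic estimate is ≈ 968.88.)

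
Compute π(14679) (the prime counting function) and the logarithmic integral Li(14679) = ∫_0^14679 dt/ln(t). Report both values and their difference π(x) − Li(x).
π(14679) = 1718;  Li(14679) ≈ 1743.20;  π(x) − Li(x) ≈ -25.20.

Direct count of primes ≤ 14679 gives π(14679) = 1718. Numerical evaluation of the logarithmic integral gives Li(14679) ≈ 1743.20. The difference π(x) − Li(x) ≈ -25.20 is typically negative for small/moderate x (Li(x) overestimates), though Littlewood's theorem shows this sign changes infinitely often.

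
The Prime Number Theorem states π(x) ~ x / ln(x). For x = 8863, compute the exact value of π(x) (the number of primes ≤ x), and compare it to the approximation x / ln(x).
π(8863) = 1105;  x/ln(x) ≈ 975.07;  relative error ≈ 11.76%.

Directly count primes up to 8863: π(8863) = 1105. The PNT approximation gives 8863/ln(8863) ≈ 8863/9.08964 ≈ 975.07. Relative error (π(x) − x/ln(x)) / π(x) ≈ 11.76%; the approximation is known to undercount slightly (Li(x) is a better estimate).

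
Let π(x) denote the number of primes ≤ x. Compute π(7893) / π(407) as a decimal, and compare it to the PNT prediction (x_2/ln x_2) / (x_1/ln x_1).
π(7893)/π(407) = 997/79 ≈ 12.6203;  PNT prediction ≈ 12.9856.

π(407) = 79 and π(7893) = 997, so π(7893)/π(407) ≈ 12.6203. The PNT-predicted ratio is (7893/ln(7893)) / (407/ln(407)) ≈ 12.9856. The two agree to within a few percent, as expected.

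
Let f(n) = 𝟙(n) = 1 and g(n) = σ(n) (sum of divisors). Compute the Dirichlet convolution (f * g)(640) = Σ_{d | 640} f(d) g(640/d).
(𝟙 * σ)(640) = 3514

Divisors of 640: [1, 2, 4, 5, 8, 10, 16, 20, 32, 40, 64, 80, 128, 160, 320, 640]. For each d | 640:
  d = 1: 𝟙(1) · σ(640/1) = 1 · 1530 = 1530
  d = 2: 𝟙(2) · σ(640/2) = 1 · 762 = 762
  d = 4: 𝟙(4) · σ(640/4) = 1 · 378 = 378
  d = 5: 𝟙(5) · σ(640/5) = 1 · 255 = 255
  d = 8: 𝟙(8) · σ(640/8) = 1 · 186 = 186
  d = 10: 𝟙(10) · σ(640/10) = 1 · 127 = 127
  d = 16: 𝟙(16) · σ(640/16) = 1 · 90 = 90
  d = 20: 𝟙(20) · σ(640/20) = 1 · 63 = 63
  d = 32: 𝟙(32) · σ(640/32) = 1 · 42 = 42
  d = 40: 𝟙(40) · σ(640/40) = 1 · 31 = 31
  d = 64: 𝟙(64) · σ(640/64) = 1 · 18 = 18
  d = 80: 𝟙(80) · σ(640/80) = 1 · 15 = 15
  d = 128: 𝟙(128) · σ(640/128) = 1 · 6 = 6
  d = 160: 𝟙(160) · σ(640/160) = 1 · 7 = 7
  d = 320: 𝟙(320) · σ(640/320) = 1 · 3 = 3
  d = 640: 𝟙(640) · σ(640/640) = 1 · 1 = 1
Summing: (𝟙 * σ)(640) = 1530 + 762 + 378 + 255 + 186 + 127 + 90 + 63 + 42 + 31 + 18 + 15 + 6 + 7 + 3 + 1 = 3514.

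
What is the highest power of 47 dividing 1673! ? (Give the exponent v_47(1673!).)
v_47(1673!) = 35

Legendre's formula: v_p(n!) = Σ_{k ≥ 1} ⌊n / p^k⌋. For p = 47, n = 1673, the terms are:
  ⌊1673/47^1⌋ = ⌊1673/47⌋ = 35
(the next term ⌊1673/47^2⌋ = 0, terminating the sum). Summing: v_47(1673!) = 35 = 35.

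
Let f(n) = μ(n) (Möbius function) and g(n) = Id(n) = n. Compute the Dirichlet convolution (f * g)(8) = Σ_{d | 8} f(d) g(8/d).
(μ * Id)(8) = 4

Divisors of 8: [1, 2, 4, 8]. For each d | 8:
  d = 1: μ(1) · Id(8/1) = 1 · 8 = 8
  d = 2: μ(2) · Id(8/2) = -1 · 4 = -4
  d = 4: μ(4) · Id(8/4) = 0 · 2 = 0
  d = 8: μ(8) · Id(8/8) = 0 · 1 = 0
Summing: (μ * Id)(8) = 8 + -4 + 0 + 0 = 4.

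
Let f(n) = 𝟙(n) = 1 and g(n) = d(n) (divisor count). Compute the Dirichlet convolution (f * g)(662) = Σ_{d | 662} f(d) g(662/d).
(𝟙 * d)(662) = 9

Divisors of 662: [1, 2, 331, 662]. For each d | 662:
  d = 1: 𝟙(1) · d(662/1) = 1 · 4 = 4
  d = 2: 𝟙(2) · d(662/2) = 1 · 2 = 2
  d = 331: 𝟙(331) · d(662/331) = 1 · 2 = 2
  d = 662: 𝟙(662) · d(662/662) = 1 · 1 = 1
Summing: (𝟙 * d)(662) = 4 + 2 + 2 + 1 = 9.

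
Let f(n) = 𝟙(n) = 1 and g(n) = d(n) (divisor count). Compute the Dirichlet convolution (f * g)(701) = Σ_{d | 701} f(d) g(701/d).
(𝟙 * d)(701) = 3

Divisors of 701: [1, 701]. For each d | 701:
  d = 1: 𝟙(1) · d(701/1) = 1 · 2 = 2
  d = 701: 𝟙(701) · d(701/701) = 1 · 1 = 1
Summing: (𝟙 * d)(701) = 2 + 1 = 3.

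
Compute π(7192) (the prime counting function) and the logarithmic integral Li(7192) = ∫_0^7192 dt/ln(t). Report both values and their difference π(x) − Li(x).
π(7192) = 918;  Li(7192) ≈ 935.98;  π(x) − Li(x) ≈ -17.98.

Direct count of primes ≤ 7192 gives π(7192) = 918. Numerical evaluation of the logarithmic integral gives Li(7192) ≈ 935.98. The difference π(x) − Li(x) ≈ -17.98 is typically negative for small/moderate x (Li(x) overestimates), though Littlewood's theorem shows this sign changes infinitely often.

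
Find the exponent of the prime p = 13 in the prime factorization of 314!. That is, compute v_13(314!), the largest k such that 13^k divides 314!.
v_13(314!) = 25

Legendre's formula: v_p(n!) = Σ_{k ≥ 1} ⌊n / p^k⌋. For p = 13, n = 314, the terms are:
  ⌊314/13^1⌋ = ⌊314/13⌋ = 24
  ⌊314/13^2⌋ = ⌊314/169⌋ = 1
(the next term ⌊314/13^3⌋ = 0, terminating the sum). Summing: v_13(314!) = 24 + 1 = 25.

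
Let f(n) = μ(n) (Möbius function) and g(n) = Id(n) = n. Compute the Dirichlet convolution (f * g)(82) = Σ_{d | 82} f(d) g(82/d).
(μ * Id)(82) = 40

Divisors of 82: [1, 2, 41, 82]. For each d | 82:
  d = 1: μ(1) · Id(82/1) = 1 · 82 = 82
  d = 2: μ(2) · Id(82/2) = -1 · 41 = -41
  d = 41: μ(41) · Id(82/41) = -1 · 2 = -2
  d = 82: μ(82) · Id(82/82) = 1 · 1 = 1
Summing: (μ * Id)(82) = 82 + -41 + -2 + 1 = 40.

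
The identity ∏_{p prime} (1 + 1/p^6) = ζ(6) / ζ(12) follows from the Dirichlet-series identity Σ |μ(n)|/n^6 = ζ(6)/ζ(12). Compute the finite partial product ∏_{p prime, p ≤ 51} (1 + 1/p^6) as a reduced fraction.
∏ = 862155056480201047883460386910418315829132841121015872043175453729006428800800000/847666095717512475523225986389496867701830685289319692004055511811488189213173229

The primes p ≤ 51 are [2, 3, 5, 7, 11, 13, 17, 19, 23, 29, 31, 37, 41, 43, 47]. For each, (1 + 1/p^6) = (p^6 + 1)/p^6. Multiplying these fractions over p ∈ [2, 3, 5, 7, 11, 13, 17, 19, 23, 29, 31, 37, 41, 43, 47] gives 862155056480201047883460386910418315829132841121015872043175453729006428800800000/847666095717512475523225986389496867701830685289319692004055511811488189213173229. (In the limit P → ∞ this tends to ζ(6)/ζ(12).)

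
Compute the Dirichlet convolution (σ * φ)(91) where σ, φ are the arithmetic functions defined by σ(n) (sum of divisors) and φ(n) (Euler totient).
(σ * φ)(91) = 364

Divisors of 91: [1, 7, 13, 91]. For each d | 91:
  d = 1: σ(1) · φ(91/1) = 1 · 72 = 72
  d = 7: σ(7) · φ(91/7) = 8 · 12 = 96
  d = 13: σ(13) · φ(91/13) = 14 · 6 = 84
  d = 91: σ(91) · φ(91/91) = 112 · 1 = 112
Summing: (σ * φ)(91) = 72 + 96 + 84 + 112 = 364.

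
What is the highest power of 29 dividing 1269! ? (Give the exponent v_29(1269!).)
v_29(1269!) = 44

Legendre's formula: v_p(n!) = Σ_{k ≥ 1} ⌊n / p^k⌋. For p = 29, n = 1269, the terms are:
  ⌊1269/29^1⌋ = ⌊1269/29⌋ = 43
  ⌊1269/29^2⌋ = ⌊1269/841⌋ = 1
(the next term ⌊1269/29^3⌋ = 0, terminating the sum). Summing: v_29(1269!) = 43 + 1 = 44.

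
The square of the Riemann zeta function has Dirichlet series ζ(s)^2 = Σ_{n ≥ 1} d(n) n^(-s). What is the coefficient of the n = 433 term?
d(433) = 2

ζ(s)^2 = (Σ 1/m^s)(Σ 1/k^s). The coefficient of 1/n^s in the product is the number of ordered pairs (m, k) with mk = n, which equals d(n). For n = 433, divisors are [1, 433], so d(433) = 2.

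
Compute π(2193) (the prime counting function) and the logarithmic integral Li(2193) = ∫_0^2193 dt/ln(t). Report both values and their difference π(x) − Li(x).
π(2193) = 327;  Li(2193) ≈ 340.05;  π(x) − Li(x) ≈ -13.05.

Direct count of primes ≤ 2193 gives π(2193) = 327. Numerical evaluation of the logarithmic integral gives Li(2193) ≈ 340.05. The difference π(x) − Li(x) ≈ -13.05 is typically negative for small/moderate x (Li(x) overestimates), though Littlewood's theorem shows this sign changes infinitely often.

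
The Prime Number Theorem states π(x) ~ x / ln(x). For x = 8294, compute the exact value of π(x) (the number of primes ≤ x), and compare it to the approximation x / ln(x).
π(8294) = 1041;  x/ln(x) ≈ 919.18;  relative error ≈ 11.70%.

Directly count primes up to 8294: π(8294) = 1041. The PNT approximation gives 8294/ln(8294) ≈ 8294/9.02329 ≈ 919.18. Relative error (π(x) − x/ln(x)) / π(x) ≈ 11.70%; the approximation is known to undercount slightly (Li(x) is a better estimate).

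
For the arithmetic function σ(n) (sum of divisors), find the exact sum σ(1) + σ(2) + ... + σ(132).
Σ_{n ≤ 132} σ(n) = 14431

Compute σ(n) for each 1 ≤ n ≤ 132: σ(1) = 1, σ(2) = 3, σ(3) = 4, σ(4) = 7, σ(5) = 6, σ(6) = 12, σ(7) = 8, σ(8) = 15, σ(9) = 13, σ(10) = 18, σ(11) = 12, σ(12) = 28, σ(13) = 14, σ(14) = 24, σ(15) = 24, σ(16) = 31, σ(17) = 18, σ(18) = 39, σ(19) = 20, σ(20) = 42, σ(21) = 32, σ(22) = 36, σ(23) = 24, σ(24) = 60, σ(25) = 31, σ(26) = 42, σ(27) = 40, σ(28) = 56, σ(29) = 30, σ(30) = 72, σ(31) = 32, σ(32) = 63, σ(33) = 48, σ(34) = 54, σ(35) = 48, σ(36) = 91, σ(37) = 38, σ(38) = 60, σ(39) = 56, σ(40) = 90, σ(41) = 42, σ(42) = 96, σ(43) = 44, σ(44) = 84, σ(45) = 78, σ(46) = 72, σ(47) = 48, σ(48) = 124, σ(49) = 57, σ(50) = 93, σ(51) = 72, σ(52) = 98, σ(53) = 54, σ(54) = 120, σ(55) = 72, σ(56) = 120, σ(57) = 80, σ(58) = 90, σ(59) = 60, σ(60) = 168, σ(61) = 62, σ(62) = 96, σ(63) = 104, σ(64) = 127, σ(65) = 84, σ(66) = 144, σ(67) = 68, σ(68) = 126, σ(69) = 96, σ(70) = 144, σ(71) = 72, σ(72) = 195, σ(73) = 74, σ(74) = 114, σ(75) = 124, σ(76) = 140, σ(77) = 96, σ(78) = 168, σ(79) = 80, σ(80) = 186, σ(81) = 121, σ(82) = 126, σ(83) = 84, σ(84) = 224, σ(85) = 108, σ(86) = 132, σ(87) = 120, σ(88) = 180, σ(89) = 90, σ(90) = 234, σ(91) = 112, σ(92) = 168, σ(93) = 128, σ(94) = 144, σ(95) = 120, σ(96) = 252, σ(97) = 98, σ(98) = 171, σ(99) = 156, σ(100) = 217, σ(101) = 102, σ(102) = 216, σ(103) = 104, σ(104) = 210, σ(105) = 192, σ(106) = 162, σ(107) = 108, σ(108) = 280, σ(109) = 110, σ(110) = 216, σ(111) = 152, σ(112) = 248, σ(113) = 114, σ(114) = 240, σ(115) = 144, σ(116) = 210, σ(117) = 182, σ(118) = 180, σ(119) = 144, σ(120) = 360, σ(121) = 133, σ(122) = 186, σ(123) = 168, σ(124) = 224, σ(125) = 156, σ(126) = 312, σ(127) = 128, σ(128) = 255, σ(129) = 176, σ(130) = 252, σ(131) = 132, σ(132) = 336. Summing all 132 values: 14431. (Average order: Σ_{n ≤ x} σ(n) ~ (π²/12) x². For x = 132, (π²/12)·132² ≈ 14330.67.)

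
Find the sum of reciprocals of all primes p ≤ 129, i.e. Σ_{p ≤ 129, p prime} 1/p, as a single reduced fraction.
Σ 1/p = 7457575819106455685806801283735357697478405891621/4014476939333036189094441199026045136645885247730

π(129) = 31, so the primes ≤ 129 are [2, 3, 5, 7, 11, 13, 17, 19, 23, 29, 31, 37, 41, 43, 47, 53, 59, 61, 67, 71, 73, 79, 83, 89, 97, 101, 103, 107, 109, 113, 127]. Summing 1/p over these primes: 7457575819106455685806801283735357697478405891621/4014476939333036189094441199026045136645885247730 ≈ 1.8577. Mertens estimate ln ln(129) + 0.2615 ≈ 1.8425.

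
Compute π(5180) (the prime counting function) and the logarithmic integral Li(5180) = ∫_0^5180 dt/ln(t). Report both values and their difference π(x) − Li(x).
π(5180) = 690;  Li(5180) ≈ 705.37;  π(x) − Li(x) ≈ -15.37.

Direct count of primes ≤ 5180 gives π(5180) = 690. Numerical evaluation of the logarithmic integral gives Li(5180) ≈ 705.37. The difference π(x) − Li(x) ≈ -15.37 is typically negative for small/moderate x (Li(x) overestimates), though Littlewood's theorem shows this sign changes infinitely often.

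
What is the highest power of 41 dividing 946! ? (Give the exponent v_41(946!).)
v_41(946!) = 23

Legendre's formula: v_p(n!) = Σ_{k ≥ 1} ⌊n / p^k⌋. For p = 41, n = 946, the terms are:
  ⌊946/41^1⌋ = ⌊946/41⌋ = 23
(the next term ⌊946/41^2⌋ = 0, terminating the sum). Summing: v_41(946!) = 23 = 23.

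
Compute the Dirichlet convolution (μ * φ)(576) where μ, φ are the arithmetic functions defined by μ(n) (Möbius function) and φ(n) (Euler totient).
(μ * φ)(576) = 64

Divisors of 576: [1, 2, 3, 4, 6, 8, 9, 12, 16, 18, 24, 32, 36, 48, 64, 72, 96, 144, 192, 288, 576]. For each d | 576:
  d = 1: μ(1) · φ(576/1) = 1 · 192 = 192
  d = 2: μ(2) · φ(576/2) = -1 · 96 = -96
  d = 3: μ(3) · φ(576/3) = -1 · 64 = -64
  d = 4: μ(4) · φ(576/4) = 0 · 48 = 0
  d = 6: μ(6) · φ(576/6) = 1 · 32 = 32
  d = 8: μ(8) · φ(576/8) = 0 · 24 = 0
  d = 9: μ(9) · φ(576/9) = 0 · 32 = 0
  d = 12: μ(12) · φ(576/12) = 0 · 16 = 0
  d = 16: μ(16) · φ(576/16) = 0 · 12 = 0
  d = 18: μ(18) · φ(576/18) = 0 · 16 = 0
  d = 24: μ(24) · φ(576/24) = 0 · 8 = 0
  d = 32: μ(32) · φ(576/32) = 0 · 6 = 0
  d = 36: μ(36) · φ(576/36) = 0 · 8 = 0
  d = 48: μ(48) · φ(576/48) = 0 · 4 = 0
  d = 64: μ(64) · φ(576/64) = 0 · 6 = 0
  d = 72: μ(72) · φ(576/72) = 0 · 4 = 0
  d = 96: μ(96) · φ(576/96) = 0 · 2 = 0
  d = 144: μ(144) · φ(576/144) = 0 · 2 = 0
  d = 192: μ(192) · φ(576/192) = 0 · 2 = 0
  d = 288: μ(288) · φ(576/288) = 0 · 1 = 0
  d = 576: μ(576) · φ(576/576) = 0 · 1 = 0
Summing: (μ * φ)(576) = 192 + -96 + -64 + 0 + 32 + 0 + 0 + 0 + 0 + 0 + 0 + 0 + 0 + 0 + 0 + 0 + 0 + 0 + 0 + 0 + 0 = 64.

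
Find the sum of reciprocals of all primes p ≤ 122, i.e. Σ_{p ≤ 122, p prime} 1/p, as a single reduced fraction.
Σ 1/p = 58472171373748331322981543916880425472323867753/31610054640417607788145206291543662493274686990

π(122) = 30, so the primes ≤ 122 are [2, 3, 5, 7, 11, 13, 17, 19, 23, 29, 31, 37, 41, 43, 47, 53, 59, 61, 67, 71, 73, 79, 83, 89, 97, 101, 103, 107, 109, 113]. Summing 1/p over these primes: 58472171373748331322981543916880425472323867753/31610054640417607788145206291543662493274686990 ≈ 1.8498. Mertens estimate ln ln(122) + 0.2615 ≈ 1.8310.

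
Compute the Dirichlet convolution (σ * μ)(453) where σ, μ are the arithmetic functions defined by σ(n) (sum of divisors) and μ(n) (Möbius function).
(σ * μ)(453) = 453

Divisors of 453: [1, 3, 151, 453]. For each d | 453:
  d = 1: σ(1) · μ(453/1) = 1 · 1 = 1
  d = 3: σ(3) · μ(453/3) = 4 · -1 = -4
  d = 151: σ(151) · μ(453/151) = 152 · -1 = -152
  d = 453: σ(453) · μ(453/453) = 608 · 1 = 608
Summing: (σ * μ)(453) = 1 + -4 + -152 + 608 = 453.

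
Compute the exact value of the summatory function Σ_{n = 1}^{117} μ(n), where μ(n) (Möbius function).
Σ_{n ≤ 117} μ(n) = -5

Compute μ(n) for each 1 ≤ n ≤ 117: μ(1) = 1, μ(2) = -1, μ(3) = -1, μ(4) = 0, μ(5) = -1, μ(6) = 1, μ(7) = -1, μ(8) = 0, μ(9) = 0, μ(10) = 1, μ(11) = -1, μ(12) = 0, μ(13) = -1, μ(14) = 1, μ(15) = 1, μ(16) = 0, μ(17) = -1, μ(18) = 0, μ(19) = -1, μ(20) = 0, μ(21) = 1, μ(22) = 1, μ(23) = -1, μ(24) = 0, μ(25) = 0, μ(26) = 1, μ(27) = 0, μ(28) = 0, μ(29) = -1, μ(30) = -1, μ(31) = -1, μ(32) = 0, μ(33) = 1, μ(34) = 1, μ(35) = 1, μ(36) = 0, μ(37) = -1, μ(38) = 1, μ(39) = 1, μ(40) = 0, μ(41) = -1, μ(42) = -1, μ(43) = -1, μ(44) = 0, μ(45) = 0, μ(46) = 1, μ(47) = -1, μ(48) = 0, μ(49) = 0, μ(50) = 0, μ(51) = 1, μ(52) = 0, μ(53) = -1, μ(54) = 0, μ(55) = 1, μ(56) = 0, μ(57) = 1, μ(58) = 1, μ(59) = -1, μ(60) = 0, μ(61) = -1, μ(62) = 1, μ(63) = 0, μ(64) = 0, μ(65) = 1, μ(66) = -1, μ(67) = -1, μ(68) = 0, μ(69) = 1, μ(70) = -1, μ(71) = -1, μ(72) = 0, μ(73) = -1, μ(74) = 1, μ(75) = 0, μ(76) = 0, μ(77) = 1, μ(78) = -1, μ(79) = -1, μ(80) = 0, μ(81) = 0, μ(82) = 1, μ(83) = -1, μ(84) = 0, μ(85) = 1, μ(86) = 1, μ(87) = 1, μ(88) = 0, μ(89) = -1, μ(90) = 0, μ(91) = 1, μ(92) = 0, μ(93) = 1, μ(94) = 1, μ(95) = 1, μ(96) = 0, μ(97) = -1, μ(98) = 0, μ(99) = 0, μ(100) = 0, μ(101) = -1, μ(102) = -1, μ(103) = -1, μ(104) = 0, μ(105) = -1, μ(106) = 1, μ(107) = -1, μ(108) = 0, μ(109) = -1, μ(110) = -1, μ(111) = 1, μ(112) = 0, μ(113) = -1, μ(114) = -1, μ(115) = 1, μ(116) = 0, μ(117) = 0. Summing all 117 values: -5. (Mertens function M(x) = Σ_{n ≤ x} μ(n); on average M(x) should be small (PNT ⟺ M(x) = o(x)).)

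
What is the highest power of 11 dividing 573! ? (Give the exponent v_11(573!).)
v_11(573!) = 56

Legendre's formula: v_p(n!) = Σ_{k ≥ 1} ⌊n / p^k⌋. For p = 11, n = 573, the terms are:
  ⌊573/11^1⌋ = ⌊573/11⌋ = 52
  ⌊573/11^2⌋ = ⌊573/121⌋ = 4
(the next term ⌊573/11^3⌋ = 0, terminating the sum). Summing: v_11(573!) = 52 + 4 = 56.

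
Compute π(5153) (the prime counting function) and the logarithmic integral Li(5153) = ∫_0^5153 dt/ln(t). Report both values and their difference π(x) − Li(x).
π(5153) = 687;  Li(5153) ≈ 702.21;  π(x) − Li(x) ≈ -15.21.

Direct count of primes ≤ 5153 gives π(5153) = 687. Numerical evaluation of the logarithmic integral gives Li(5153) ≈ 702.21. The difference π(x) − Li(x) ≈ -15.21 is typically negative for small/moderate x (Li(x) overestimates), though Littlewood's theorem shows this sign changes infinitely often.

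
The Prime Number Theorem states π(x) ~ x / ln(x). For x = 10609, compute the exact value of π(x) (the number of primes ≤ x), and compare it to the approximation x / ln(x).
π(10609) = 1294;  x/ln(x) ≈ 1144.51;  relative error ≈ 11.55%.

Directly count primes up to 10609: π(10609) = 1294. The PNT approximation gives 10609/ln(10609) ≈ 10609/9.26946 ≈ 1144.51. Relative error (π(x) − x/ln(x)) / π(x) ≈ 11.55%; the approximation is known to undercount slightly (Li(x) is a better estimate).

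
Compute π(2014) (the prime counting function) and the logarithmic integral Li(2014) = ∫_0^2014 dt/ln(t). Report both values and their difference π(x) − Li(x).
π(2014) = 305;  Li(2014) ≈ 316.65;  π(x) − Li(x) ≈ -11.65.

Direct count of primes ≤ 2014 gives π(2014) = 305. Numerical evaluation of the logarithmic integral gives Li(2014) ≈ 316.65. The difference π(x) − Li(x) ≈ -11.65 is typically negative for small/moderate x (Li(x) overestimates), though Littlewood's theorem shows this sign changes infinitely often.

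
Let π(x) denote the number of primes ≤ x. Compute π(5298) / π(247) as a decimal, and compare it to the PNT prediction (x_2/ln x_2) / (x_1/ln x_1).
π(5298)/π(247) = 702/53 ≈ 13.2453;  PNT prediction ≈ 13.7810.

π(247) = 53 and π(5298) = 702, so π(5298)/π(247) ≈ 13.2453. The PNT-predicted ratio is (5298/ln(5298)) / (247/ln(247)) ≈ 13.7810. The two agree to within a few percent, as expected.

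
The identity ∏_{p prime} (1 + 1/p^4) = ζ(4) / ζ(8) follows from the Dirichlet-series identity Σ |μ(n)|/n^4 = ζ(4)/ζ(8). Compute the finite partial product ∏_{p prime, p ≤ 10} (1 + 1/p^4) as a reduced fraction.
∏ = 262011361/243101250

The primes p ≤ 10 are [2, 3, 5, 7]. For each, (1 + 1/p^4) = (p^4 + 1)/p^4. Multiplying these fractions over p ∈ [2, 3, 5, 7] gives 262011361/243101250. (In the limit P → ∞ this tends to ζ(4)/ζ(8).)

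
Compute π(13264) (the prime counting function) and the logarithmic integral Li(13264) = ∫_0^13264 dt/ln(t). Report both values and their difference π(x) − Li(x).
π(13264) = 1576;  Li(13264) ≈ 1594.95;  π(x) − Li(x) ≈ -18.95.

Direct count of primes ≤ 13264 gives π(13264) = 1576. Numerical evaluation of the logarithmic integral gives Li(13264) ≈ 1594.95. The difference π(x) − Li(x) ≈ -18.95 is typically negative for small/moderate x (Li(x) overestimates), though Littlewood's theorem shows this sign changes infinitely often.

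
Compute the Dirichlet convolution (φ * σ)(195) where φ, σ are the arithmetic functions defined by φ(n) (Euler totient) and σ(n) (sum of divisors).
(φ * σ)(195) = 1560

Divisors of 195: [1, 3, 5, 13, 15, 39, 65, 195]. For each d | 195:
  d = 1: φ(1) · σ(195/1) = 1 · 336 = 336
  d = 3: φ(3) · σ(195/3) = 2 · 84 = 168
  d = 5: φ(5) · σ(195/5) = 4 · 56 = 224
  d = 13: φ(13) · σ(195/13) = 12 · 24 = 288
  d = 15: φ(15) · σ(195/15) = 8 · 14 = 112
  d = 39: φ(39) · σ(195/39) = 24 · 6 = 144
  d = 65: φ(65) · σ(195/65) = 48 · 4 = 192
  d = 195: φ(195) · σ(195/195) = 96 · 1 = 96
Summing: (φ * σ)(195) = 336 + 168 + 224 + 288 + 112 + 144 + 192 + 96 = 1560.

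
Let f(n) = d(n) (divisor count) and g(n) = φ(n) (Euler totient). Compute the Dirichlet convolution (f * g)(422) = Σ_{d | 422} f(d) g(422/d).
(d * φ)(422) = 636

Divisors of 422: [1, 2, 211, 422]. For each d | 422:
  d = 1: d(1) · φ(422/1) = 1 · 210 = 210
  d = 2: d(2) · φ(422/2) = 2 · 210 = 420
  d = 211: d(211) · φ(422/211) = 2 · 1 = 2
  d = 422: d(422) · φ(422/422) = 4 · 1 = 4
Summing: (d * φ)(422) = 210 + 420 + 2 + 4 = 636.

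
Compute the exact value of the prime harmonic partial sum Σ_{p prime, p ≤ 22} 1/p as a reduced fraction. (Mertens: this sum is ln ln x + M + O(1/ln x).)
Σ 1/p = 14117683/9699690

π(22) = 8, so the primes ≤ 22 are [2, 3, 5, 7, 11, 13, 17, 19]. Summing 1/p over these primes: 14117683/9699690 ≈ 1.4555. Mertens estimate ln ln(22) + 0.2615 ≈ 1.3900.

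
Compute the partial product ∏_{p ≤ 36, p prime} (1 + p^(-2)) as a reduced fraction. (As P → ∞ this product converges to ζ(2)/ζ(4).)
∏ = 7292191856800000/4827887490090357

The primes p ≤ 36 are [2, 3, 5, 7, 11, 13, 17, 19, 23, 29, 31]. For each, (1 + 1/p^2) = (p^2 + 1)/p^2. Multiplying these fractions over p ∈ [2, 3, 5, 7, 11, 13, 17, 19, 23, 29, 31] gives 7292191856800000/4827887490090357. (In the limit P → ∞ this tends to ζ(2)/ζ(4).)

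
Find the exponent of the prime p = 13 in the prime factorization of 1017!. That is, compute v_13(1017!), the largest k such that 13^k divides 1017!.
v_13(1017!) = 84

Legendre's formula: v_p(n!) = Σ_{k ≥ 1} ⌊n / p^k⌋. For p = 13, n = 1017, the terms are:
  ⌊1017/13^1⌋ = ⌊1017/13⌋ = 78
  ⌊1017/13^2⌋ = ⌊1017/169⌋ = 6
(the next term ⌊1017/13^3⌋ = 0, terminating the sum). Summing: v_13(1017!) = 78 + 6 = 84.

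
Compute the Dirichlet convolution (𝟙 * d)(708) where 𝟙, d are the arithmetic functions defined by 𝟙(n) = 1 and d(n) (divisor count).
(𝟙 * d)(708) = 54

Divisors of 708: [1, 2, 3, 4, 6, 12, 59, 118, 177, 236, 354, 708]. For each d | 708:
  d = 1: 𝟙(1) · d(708/1) = 1 · 12 = 12
  d = 2: 𝟙(2) · d(708/2) = 1 · 8 = 8
  d = 3: 𝟙(3) · d(708/3) = 1 · 6 = 6
  d = 4: 𝟙(4) · d(708/4) = 1 · 4 = 4
  d = 6: 𝟙(6) · d(708/6) = 1 · 4 = 4
  d = 12: 𝟙(12) · d(708/12) = 1 · 2 = 2
  d = 59: 𝟙(59) · d(708/59) = 1 · 6 = 6
  d = 118: 𝟙(118) · d(708/118) = 1 · 4 = 4
  d = 177: 𝟙(177) · d(708/177) = 1 · 3 = 3
  d = 236: 𝟙(236) · d(708/236) = 1 · 2 = 2
  d = 354: 𝟙(354) · d(708/354) = 1 · 2 = 2
  d = 708: 𝟙(708) · d(708/708) = 1 · 1 = 1
Summing: (𝟙 * d)(708) = 12 + 8 + 6 + 4 + 4 + 2 + 6 + 4 + 3 + 2 + 2 + 1 = 54.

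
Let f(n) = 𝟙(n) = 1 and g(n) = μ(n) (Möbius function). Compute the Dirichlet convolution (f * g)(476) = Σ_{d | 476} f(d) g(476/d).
(𝟙 * μ)(476) = 0

Divisors of 476: [1, 2, 4, 7, 14, 17, 28, 34, 68, 119, 238, 476]. For each d | 476:
  d = 1: 𝟙(1) · μ(476/1) = 1 · 0 = 0
  d = 2: 𝟙(2) · μ(476/2) = 1 · -1 = -1
  d = 4: 𝟙(4) · μ(476/4) = 1 · 1 = 1
  d = 7: 𝟙(7) · μ(476/7) = 1 · 0 = 0
  d = 14: 𝟙(14) · μ(476/14) = 1 · 1 = 1
  d = 17: 𝟙(17) · μ(476/17) = 1 · 0 = 0
  d = 28: 𝟙(28) · μ(476/28) = 1 · -1 = -1
  d = 34: 𝟙(34) · μ(476/34) = 1 · 1 = 1
  d = 68: 𝟙(68) · μ(476/68) = 1 · -1 = -1
  d = 119: 𝟙(119) · μ(476/119) = 1 · 0 = 0
  d = 238: 𝟙(238) · μ(476/238) = 1 · -1 = -1
  d = 476: 𝟙(476) · μ(476/476) = 1 · 1 = 1
Summing: (𝟙 * μ)(476) = 0 + -1 + 1 + 0 + 1 + 0 + -1 + 1 + -1 + 0 + -1 + 1 = 0.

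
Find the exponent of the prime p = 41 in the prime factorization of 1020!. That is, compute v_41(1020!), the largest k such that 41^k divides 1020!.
v_41(1020!) = 24

Legendre's formula: v_p(n!) = Σ_{k ≥ 1} ⌊n / p^k⌋. For p = 41, n = 1020, the terms are:
  ⌊1020/41^1⌋ = ⌊1020/41⌋ = 24
(the next term ⌊1020/41^2⌋ = 0, terminating the sum). Summing: v_41(1020!) = 24 = 24.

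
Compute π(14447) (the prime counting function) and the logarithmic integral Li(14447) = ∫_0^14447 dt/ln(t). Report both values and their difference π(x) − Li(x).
π(14447) = 1694;  Li(14447) ≈ 1719.00;  π(x) − Li(x) ≈ -25.00.

Direct count of primes ≤ 14447 gives π(14447) = 1694. Numerical evaluation of the logarithmic integral gives Li(14447) ≈ 1719.00. The difference π(x) − Li(x) ≈ -25.00 is typically negative for small/moderate x (Li(x) overestimates), though Littlewood's theorem shows this sign changes infinitely often.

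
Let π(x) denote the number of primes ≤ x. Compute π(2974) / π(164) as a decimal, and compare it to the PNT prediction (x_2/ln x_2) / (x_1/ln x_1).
π(2974)/π(164) = 429/38 ≈ 11.2895;  PNT prediction ≈ 11.5636.

π(164) = 38 and π(2974) = 429, so π(2974)/π(164) ≈ 11.2895. The PNT-predicted ratio is (2974/ln(2974)) / (164/ln(164)) ≈ 11.5636. The two agree to within a few percent, as expected.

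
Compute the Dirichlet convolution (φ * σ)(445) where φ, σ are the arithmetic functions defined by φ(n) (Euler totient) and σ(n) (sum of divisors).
(φ * σ)(445) = 1780

Divisors of 445: [1, 5, 89, 445]. For each d | 445:
  d = 1: φ(1) · σ(445/1) = 1 · 540 = 540
  d = 5: φ(5) · σ(445/5) = 4 · 90 = 360
  d = 89: φ(89) · σ(445/89) = 88 · 6 = 528
  d = 445: φ(445) · σ(445/445) = 352 · 1 = 352
Summing: (φ * σ)(445) = 540 + 360 + 528 + 352 = 1780.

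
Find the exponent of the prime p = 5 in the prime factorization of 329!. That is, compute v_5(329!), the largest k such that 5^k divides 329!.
v_5(329!) = 80

Legendre's formula: v_p(n!) = Σ_{k ≥ 1} ⌊n / p^k⌋. For p = 5, n = 329, the terms are:
  ⌊329/5^1⌋ = ⌊329/5⌋ = 65
  ⌊329/5^2⌋ = ⌊329/25⌋ = 13
  ⌊329/5^3⌋ = ⌊329/125⌋ = 2
(the next term ⌊329/5^4⌋ = 0, terminating the sum). Summing: v_5(329!) = 65 + 13 + 2 = 80.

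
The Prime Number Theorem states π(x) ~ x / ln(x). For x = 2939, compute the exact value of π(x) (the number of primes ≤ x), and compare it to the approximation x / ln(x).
π(2939) = 424;  x/ln(x) ≈ 368.03;  relative error ≈ 13.20%.

Directly count primes up to 2939: π(2939) = 424. The PNT approximation gives 2939/ln(2939) ≈ 2939/7.98582 ≈ 368.03. Relative error (π(x) − x/ln(x)) / π(x) ≈ 13.20%; the approximation is known to undercount slightly (Li(x) is a better estimate).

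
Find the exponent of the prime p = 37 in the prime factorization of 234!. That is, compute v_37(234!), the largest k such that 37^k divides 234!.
v_37(234!) = 6

Legendre's formula: v_p(n!) = Σ_{k ≥ 1} ⌊n / p^k⌋. For p = 37, n = 234, the terms are:
  ⌊234/37^1⌋ = ⌊234/37⌋ = 6
(the next term ⌊234/37^2⌋ = 0, terminating the sum). Summing: v_37(234!) = 6 = 6.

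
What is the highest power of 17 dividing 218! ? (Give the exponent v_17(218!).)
v_17(218!) = 12

Legendre's formula: v_p(n!) = Σ_{k ≥ 1} ⌊n / p^k⌋. For p = 17, n = 218, the terms are:
  ⌊218/17^1⌋ = ⌊218/17⌋ = 12
(the next term ⌊218/17^2⌋ = 0, terminating the sum). Summing: v_17(218!) = 12 = 12.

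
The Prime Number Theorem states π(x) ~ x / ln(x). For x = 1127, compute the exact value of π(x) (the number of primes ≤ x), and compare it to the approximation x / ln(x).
π(1127) = 188;  x/ln(x) ≈ 160.37;  relative error ≈ 14.69%.

Directly count primes up to 1127: π(1127) = 188. The PNT approximation gives 1127/ln(1127) ≈ 1127/7.02731 ≈ 160.37. Relative error (π(x) − x/ln(x)) / π(x) ≈ 14.69%; the approximation is known to undercount slightly (Li(x) is a better estimate).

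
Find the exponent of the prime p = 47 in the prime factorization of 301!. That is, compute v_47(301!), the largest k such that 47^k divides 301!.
v_47(301!) = 6

Legendre's formula: v_p(n!) = Σ_{k ≥ 1} ⌊n / p^k⌋. For p = 47, n = 301, the terms are:
  ⌊301/47^1⌋ = ⌊301/47⌋ = 6
(the next term ⌊301/47^2⌋ = 0, terminating the sum). Summing: v_47(301!) = 6 = 6.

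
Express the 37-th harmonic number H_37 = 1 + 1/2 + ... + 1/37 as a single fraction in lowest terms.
H_37 = 2040798836801833/485721041551200

Direct summation: H_37 = 1 + 1/2 + ... + 1/37. The least common denominator is lcm(1, ..., 37) = 5342931457063200; over this denominator the numerator is 5342931457063200 + 2671465728531600 + 1780977152354400 + 1335732864265800 + 1068586291412640 + 890488576177200 + 763275922437600 + 667866432132900 + 593659050784800 + 534293145706320 + 485721041551200 + 445244288088600 + 410994727466400 + 381637961218800 + 356195430470880 + 333933216066450 + 314290085709600 + 296829525392400 + 281206918792800 + 267146572853160 + 254425307479200 + 242860520775600 + 232301367698400 + 222622144044300 + 213717258282528 + 205497363733200 + 197886350261600 + 190818980609400 + 184239015760800 + 178097715235440 + 172352627647200 + 166966608033225 + 161907013850400 + 157145042854800 + 152655184487520 + 148414762696200 + 144403552893600 = 22448787204820163, so H_37 = 22448787204820163/5342931457063200; reducing by gcd(22448787204820163, 5342931457063200) = 11 gives 2040798836801833/485721041551200 ≈ 4.20159. (The PNT-adjacent estimate ln(37) + γ ≈ 4.18813 matches within O(1/n).)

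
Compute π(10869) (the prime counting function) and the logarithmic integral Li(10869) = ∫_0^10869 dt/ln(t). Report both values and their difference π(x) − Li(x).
π(10869) = 1322;  Li(10869) ≈ 1340.06;  π(x) − Li(x) ≈ -18.06.

Direct count of primes ≤ 10869 gives π(10869) = 1322. Numerical evaluation of the logarithmic integral gives Li(10869) ≈ 1340.06. The difference π(x) − Li(x) ≈ -18.06 is typically negative for small/moderate x (Li(x) overestimates), though Littlewood's theorem shows this sign changes infinitely often.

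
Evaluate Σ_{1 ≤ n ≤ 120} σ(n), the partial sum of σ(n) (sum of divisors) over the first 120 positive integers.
Σ_{n ≤ 120} σ(n) = 11973

Compute σ(n) for each 1 ≤ n ≤ 120: σ(1) = 1, σ(2) = 3, σ(3) = 4, σ(4) = 7, σ(5) = 6, σ(6) = 12, σ(7) = 8, σ(8) = 15, σ(9) = 13, σ(10) = 18, σ(11) = 12, σ(12) = 28, σ(13) = 14, σ(14) = 24, σ(15) = 24, σ(16) = 31, σ(17) = 18, σ(18) = 39, σ(19) = 20, σ(20) = 42, σ(21) = 32, σ(22) = 36, σ(23) = 24, σ(24) = 60, σ(25) = 31, σ(26) = 42, σ(27) = 40, σ(28) = 56, σ(29) = 30, σ(30) = 72, σ(31) = 32, σ(32) = 63, σ(33) = 48, σ(34) = 54, σ(35) = 48, σ(36) = 91, σ(37) = 38, σ(38) = 60, σ(39) = 56, σ(40) = 90, σ(41) = 42, σ(42) = 96, σ(43) = 44, σ(44) = 84, σ(45) = 78, σ(46) = 72, σ(47) = 48, σ(48) = 124, σ(49) = 57, σ(50) = 93, σ(51) = 72, σ(52) = 98, σ(53) = 54, σ(54) = 120, σ(55) = 72, σ(56) = 120, σ(57) = 80, σ(58) = 90, σ(59) = 60, σ(60) = 168, σ(61) = 62, σ(62) = 96, σ(63) = 104, σ(64) = 127, σ(65) = 84, σ(66) = 144, σ(67) = 68, σ(68) = 126, σ(69) = 96, σ(70) = 144, σ(71) = 72, σ(72) = 195, σ(73) = 74, σ(74) = 114, σ(75) = 124, σ(76) = 140, σ(77) = 96, σ(78) = 168, σ(79) = 80, σ(80) = 186, σ(81) = 121, σ(82) = 126, σ(83) = 84, σ(84) = 224, σ(85) = 108, σ(86) = 132, σ(87) = 120, σ(88) = 180, σ(89) = 90, σ(90) = 234, σ(91) = 112, σ(92) = 168, σ(93) = 128, σ(94) = 144, σ(95) = 120, σ(96) = 252, σ(97) = 98, σ(98) = 171, σ(99) = 156, σ(100) = 217, σ(101) = 102, σ(102) = 216, σ(103) = 104, σ(104) = 210, σ(105) = 192, σ(106) = 162, σ(107) = 108, σ(108) = 280, σ(109) = 110, σ(110) = 216, σ(111) = 152, σ(112) = 248, σ(113) = 114, σ(114) = 240, σ(115) = 144, σ(116) = 210, σ(117) = 182, σ(118) = 180, σ(119) = 144, σ(120) = 360. Summing all 120 values: 11973. (Average order: Σ_{n ≤ x} σ(n) ~ (π²/12) x². For x = 120, (π²/12)·120² ≈ 11843.53.)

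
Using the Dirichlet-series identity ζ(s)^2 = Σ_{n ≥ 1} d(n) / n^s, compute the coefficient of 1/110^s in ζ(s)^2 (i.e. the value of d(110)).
d(110) = 8

ζ(s)^2 = (Σ 1/m^s)(Σ 1/k^s). The coefficient of 1/n^s in the product is the number of ordered pairs (m, k) with mk = n, which equals d(n). For n = 110, divisors are [1, 2, 5, 10, 11, 22, 55, 110], so d(110) = 8.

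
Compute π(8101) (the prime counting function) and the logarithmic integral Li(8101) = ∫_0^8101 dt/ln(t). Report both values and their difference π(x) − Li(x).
π(8101) = 1019;  Li(8101) ≈ 1037.65;  π(x) − Li(x) ≈ -18.65.

Direct count of primes ≤ 8101 gives π(8101) = 1019. Numerical evaluation of the logarithmic integral gives Li(8101) ≈ 1037.65. The difference π(x) − Li(x) ≈ -18.65 is typically negative for small/moderate x (Li(x) overestimates), though Littlewood's theorem shows this sign changes infinitely often.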